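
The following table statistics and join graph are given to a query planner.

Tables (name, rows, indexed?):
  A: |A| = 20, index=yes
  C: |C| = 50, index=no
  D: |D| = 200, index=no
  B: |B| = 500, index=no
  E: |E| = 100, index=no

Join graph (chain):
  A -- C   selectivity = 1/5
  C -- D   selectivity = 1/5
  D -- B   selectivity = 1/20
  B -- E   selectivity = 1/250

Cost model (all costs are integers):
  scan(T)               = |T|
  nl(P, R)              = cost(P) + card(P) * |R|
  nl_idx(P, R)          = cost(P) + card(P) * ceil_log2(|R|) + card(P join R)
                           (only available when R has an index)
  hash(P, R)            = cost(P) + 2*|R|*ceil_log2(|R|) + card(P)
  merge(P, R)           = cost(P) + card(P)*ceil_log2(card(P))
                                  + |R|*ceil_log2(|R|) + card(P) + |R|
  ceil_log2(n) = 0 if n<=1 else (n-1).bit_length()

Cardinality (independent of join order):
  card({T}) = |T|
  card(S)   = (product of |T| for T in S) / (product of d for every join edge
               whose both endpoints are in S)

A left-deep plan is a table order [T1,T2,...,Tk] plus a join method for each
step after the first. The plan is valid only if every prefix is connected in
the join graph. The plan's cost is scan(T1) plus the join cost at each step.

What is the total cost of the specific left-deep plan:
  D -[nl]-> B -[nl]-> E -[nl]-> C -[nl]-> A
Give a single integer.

1100200

step 1: scan D: cost=200, card=200
step 2: join B via nl
    card(P join B) = 200*500/(20) = 5000
    cost = 200 + 200*500 = 100200
step 3: join E via nl
    card(P join E) = 5000*100/(250) = 2000
    cost = 100200 + 5000*100 = 600200
step 4: join C via nl
    card(P join C) = 2000*50/(5) = 20000
    cost = 600200 + 2000*50 = 700200
step 5: join A via nl
    card(P join A) = 20000*20/(5) = 80000
    cost = 700200 + 20000*20 = 1100200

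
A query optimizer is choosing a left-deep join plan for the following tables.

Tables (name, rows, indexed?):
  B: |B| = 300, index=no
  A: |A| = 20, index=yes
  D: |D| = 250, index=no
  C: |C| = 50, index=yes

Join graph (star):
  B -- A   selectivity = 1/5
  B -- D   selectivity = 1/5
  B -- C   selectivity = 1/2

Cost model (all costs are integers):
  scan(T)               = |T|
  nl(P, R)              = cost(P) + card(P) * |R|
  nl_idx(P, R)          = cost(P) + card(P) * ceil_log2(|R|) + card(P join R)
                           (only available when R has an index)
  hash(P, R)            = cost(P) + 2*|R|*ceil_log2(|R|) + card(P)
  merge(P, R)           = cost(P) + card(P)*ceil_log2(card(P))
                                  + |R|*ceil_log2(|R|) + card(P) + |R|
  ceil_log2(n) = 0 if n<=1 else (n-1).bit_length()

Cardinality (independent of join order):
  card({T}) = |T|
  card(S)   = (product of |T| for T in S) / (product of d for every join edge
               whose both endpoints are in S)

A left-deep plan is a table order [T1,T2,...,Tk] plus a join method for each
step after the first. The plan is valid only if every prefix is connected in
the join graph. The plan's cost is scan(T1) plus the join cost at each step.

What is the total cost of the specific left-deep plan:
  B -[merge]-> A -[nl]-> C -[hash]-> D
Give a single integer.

step 1: scan B: cost=300, card=300
step 2: join A via merge
    card(P join A) = 300*20/(5) = 1200
    cost = 300 + 300*9 + 20*5 + 300 + 20 = 3420
step 3: join C via nl
    card(P join C) = 1200*50/(2) = 30000
    cost = 3420 + 1200*50 = 63420
step 4: join D via hash
    card(P join D) = 30000*250/(5) = 1500000
    cost = 63420 + 2*250*8 + 30000 = 97420

97420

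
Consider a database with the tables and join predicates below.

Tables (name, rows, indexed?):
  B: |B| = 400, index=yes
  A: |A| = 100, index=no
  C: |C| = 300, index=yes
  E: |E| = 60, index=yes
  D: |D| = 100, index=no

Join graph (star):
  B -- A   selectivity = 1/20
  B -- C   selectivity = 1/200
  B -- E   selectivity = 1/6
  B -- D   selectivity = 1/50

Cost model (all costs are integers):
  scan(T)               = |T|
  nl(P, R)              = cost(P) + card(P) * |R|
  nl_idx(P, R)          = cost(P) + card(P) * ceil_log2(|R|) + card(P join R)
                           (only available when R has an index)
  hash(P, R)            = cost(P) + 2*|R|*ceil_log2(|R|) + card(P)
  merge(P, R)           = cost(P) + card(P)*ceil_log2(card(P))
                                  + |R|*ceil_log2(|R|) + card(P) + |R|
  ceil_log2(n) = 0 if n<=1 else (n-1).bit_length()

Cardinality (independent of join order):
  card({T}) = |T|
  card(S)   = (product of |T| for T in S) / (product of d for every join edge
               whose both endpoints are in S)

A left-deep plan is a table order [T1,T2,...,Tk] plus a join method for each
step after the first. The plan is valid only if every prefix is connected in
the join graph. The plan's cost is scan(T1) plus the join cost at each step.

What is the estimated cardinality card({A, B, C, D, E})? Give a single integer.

60000

Tables in S: A(100), B(400), C(300), D(100), E(60)
Edges inside S: B-A(d=20), B-C(d=200), B-E(d=6), B-D(d=50)
numerator = 100 * 400 * 300 * 100 * 60 = 72000000000
denominator = 20 * 200 * 6 * 50 = 1200000
card(S) = 72000000000 / 1200000 = 60000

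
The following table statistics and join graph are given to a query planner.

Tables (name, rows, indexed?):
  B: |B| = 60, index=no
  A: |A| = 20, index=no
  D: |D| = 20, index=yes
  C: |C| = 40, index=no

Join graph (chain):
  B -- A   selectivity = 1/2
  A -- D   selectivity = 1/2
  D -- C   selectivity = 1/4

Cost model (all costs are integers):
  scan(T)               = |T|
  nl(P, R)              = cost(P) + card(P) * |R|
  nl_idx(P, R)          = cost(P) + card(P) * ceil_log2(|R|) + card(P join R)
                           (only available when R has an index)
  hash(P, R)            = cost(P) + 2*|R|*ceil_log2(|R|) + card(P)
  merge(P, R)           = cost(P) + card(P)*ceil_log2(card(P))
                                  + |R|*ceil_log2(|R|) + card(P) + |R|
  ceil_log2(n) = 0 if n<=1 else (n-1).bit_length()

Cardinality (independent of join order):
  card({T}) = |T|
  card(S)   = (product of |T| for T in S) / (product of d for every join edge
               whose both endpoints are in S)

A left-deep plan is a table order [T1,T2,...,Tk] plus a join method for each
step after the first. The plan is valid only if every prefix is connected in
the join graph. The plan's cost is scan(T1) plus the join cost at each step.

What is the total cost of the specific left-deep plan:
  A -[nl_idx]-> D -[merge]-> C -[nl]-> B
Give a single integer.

122400

step 1: scan A: cost=20, card=20
step 2: join D via nl_idx
    card(P join D) = 20*20/(2) = 200
    cost = 20 + 20*5 + 200 = 320
step 3: join C via merge
    card(P join C) = 200*40/(4) = 2000
    cost = 320 + 200*8 + 40*6 + 200 + 40 = 2400
step 4: join B via nl
    card(P join B) = 2000*60/(2) = 60000
    cost = 2400 + 2000*60 = 122400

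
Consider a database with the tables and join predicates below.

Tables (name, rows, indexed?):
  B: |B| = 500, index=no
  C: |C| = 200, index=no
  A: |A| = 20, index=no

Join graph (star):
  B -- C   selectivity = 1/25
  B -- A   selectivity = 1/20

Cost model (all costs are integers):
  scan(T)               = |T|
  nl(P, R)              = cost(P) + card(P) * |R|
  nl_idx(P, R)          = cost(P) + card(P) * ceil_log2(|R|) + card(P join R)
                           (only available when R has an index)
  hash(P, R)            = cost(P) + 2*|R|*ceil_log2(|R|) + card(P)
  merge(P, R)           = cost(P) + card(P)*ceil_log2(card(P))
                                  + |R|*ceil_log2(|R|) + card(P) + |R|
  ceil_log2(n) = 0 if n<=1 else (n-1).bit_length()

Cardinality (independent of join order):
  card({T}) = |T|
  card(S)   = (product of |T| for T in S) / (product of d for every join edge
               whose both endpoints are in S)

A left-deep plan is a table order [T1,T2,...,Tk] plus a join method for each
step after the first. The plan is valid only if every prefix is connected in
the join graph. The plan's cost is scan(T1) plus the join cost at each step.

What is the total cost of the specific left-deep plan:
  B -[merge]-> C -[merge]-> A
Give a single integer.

step 1: scan B: cost=500, card=500
step 2: join C via merge
    card(P join C) = 500*200/(25) = 4000
    cost = 500 + 500*9 + 200*8 + 500 + 200 = 7300
step 3: join A via merge
    card(P join A) = 4000*20/(20) = 4000
    cost = 7300 + 4000*12 + 20*5 + 4000 + 20 = 59420

59420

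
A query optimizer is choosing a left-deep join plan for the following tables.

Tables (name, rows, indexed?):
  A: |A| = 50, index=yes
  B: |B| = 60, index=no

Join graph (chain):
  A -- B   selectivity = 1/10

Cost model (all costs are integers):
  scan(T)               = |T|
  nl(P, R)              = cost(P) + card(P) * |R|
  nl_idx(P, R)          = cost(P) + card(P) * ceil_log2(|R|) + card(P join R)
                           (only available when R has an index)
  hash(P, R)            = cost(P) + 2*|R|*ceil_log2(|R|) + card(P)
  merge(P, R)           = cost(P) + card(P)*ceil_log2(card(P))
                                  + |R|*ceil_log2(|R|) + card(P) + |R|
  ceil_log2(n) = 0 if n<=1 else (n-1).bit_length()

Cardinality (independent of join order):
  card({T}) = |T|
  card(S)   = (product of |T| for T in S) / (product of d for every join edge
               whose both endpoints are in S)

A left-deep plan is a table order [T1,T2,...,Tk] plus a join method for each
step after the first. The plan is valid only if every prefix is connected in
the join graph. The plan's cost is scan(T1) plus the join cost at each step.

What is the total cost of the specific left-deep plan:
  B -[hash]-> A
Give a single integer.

step 1: scan B: cost=60, card=60
step 2: join A via hash
    card(P join A) = 60*50/(10) = 300
    cost = 60 + 2*50*6 + 60 = 720

720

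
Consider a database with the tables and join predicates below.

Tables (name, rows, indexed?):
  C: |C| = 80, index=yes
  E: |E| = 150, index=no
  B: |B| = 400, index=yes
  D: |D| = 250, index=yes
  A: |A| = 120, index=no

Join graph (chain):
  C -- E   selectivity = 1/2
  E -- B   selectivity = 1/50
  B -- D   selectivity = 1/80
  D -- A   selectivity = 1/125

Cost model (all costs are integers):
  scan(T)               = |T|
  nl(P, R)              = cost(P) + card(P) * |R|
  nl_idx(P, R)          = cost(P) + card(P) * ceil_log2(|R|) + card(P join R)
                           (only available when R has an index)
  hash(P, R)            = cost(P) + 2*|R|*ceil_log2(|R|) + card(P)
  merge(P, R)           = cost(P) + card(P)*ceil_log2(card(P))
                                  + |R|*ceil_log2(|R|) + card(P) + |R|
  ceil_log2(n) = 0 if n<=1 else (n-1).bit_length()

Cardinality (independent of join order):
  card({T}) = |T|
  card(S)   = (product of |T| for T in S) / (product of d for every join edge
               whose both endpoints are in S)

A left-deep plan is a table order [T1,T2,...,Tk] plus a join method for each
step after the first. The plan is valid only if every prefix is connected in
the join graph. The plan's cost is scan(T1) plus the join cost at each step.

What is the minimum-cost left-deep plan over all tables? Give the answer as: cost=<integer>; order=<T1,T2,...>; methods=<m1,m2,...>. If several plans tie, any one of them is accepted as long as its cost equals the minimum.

cost=13000; order=A,D,B,E,C; methods=nl_idx,nl_idx,hash,hash

Selinger DP (subsets sized 1..n):
  {C}: scan cost=80, card=80
  {E}: scan cost=150, card=150
  {B}: scan cost=400, card=400
  {D}: scan cost=250, card=250
  {A}: scan cost=120, card=120
  {CE}: card=6000; try (C,hash)→1420, (E,merge)→2070, (C,merge)→2140, (E,hash)→2560, (C,nl_idx)→7200, (E,nl)→12080 …(+1); best=1420 via (C,hash)
  {BE}: card=1200; try (B,nl_idx)→2700, (E,hash)→3200, (B,merge)→5500, (E,merge)→5750, (B,hash)→7500, (B,nl)→60150 …(+1); best=2700 via (B,nl_idx)
  {BD}: card=1250; try (B,nl_idx)→3750, (D,hash)→4800, (D,nl_idx)→4850, (B,merge)→6500, (D,merge)→6650, (B,hash)→7700 …(+2); best=3750 via (B,nl_idx)
  {AD}: card=240; try (D,nl_idx)→1320, (A,hash)→2180, (D,merge)→3330, (A,merge)→3460, (D,hash)→4240, (D,nl)→30120 …(+1); best=1320 via (D,nl_idx)
  {BCE}: card=48000; try (C,hash)→5020, (B,hash)→14620, (C,merge)→17740, (C,nl_idx)→59100, (B,merge)→89420, (C,nl)→98700 …(+2); best=5020 via (C,hash)
  {BDE}: card=3750; try (E,hash)→7400, (D,hash)→7900, (D,nl_idx)→16050, (D,merge)→19350, (E,merge)→20100, (E,nl)→191250 …(+1); best=7400 via (E,hash)
  {ABD}: card=1200; try (B,nl_idx)→4680, (A,hash)→6680, (B,merge)→7480, (B,hash)→8760, (A,merge)→19710, (B,nl)→97320 …(+1); best=4680 via (B,nl_idx)
  {BCDE}: card=150000; try (C,hash)→12270, (C,merge)→56790, (D,hash)→57020, (C,nl_idx)→183650, (C,nl)→307400, (D,nl_idx)→539020 …(+2); best=12270 via (C,hash)
  {ABDE}: card=3600; try (E,hash)→8280, (A,hash)→12830, (E,merge)→20430, (A,merge)→57110, (E,nl)→184680, (A,nl)→457400; best=8280 via (E,hash)
  {ABCDE}: card=144000; try (C,hash)→13000, (C,merge)→55720, (A,hash)→163950, (C,nl_idx)→177480, (C,nl)→296280, (A,merge)→2863230 …(+1); best=13000 via (C,hash)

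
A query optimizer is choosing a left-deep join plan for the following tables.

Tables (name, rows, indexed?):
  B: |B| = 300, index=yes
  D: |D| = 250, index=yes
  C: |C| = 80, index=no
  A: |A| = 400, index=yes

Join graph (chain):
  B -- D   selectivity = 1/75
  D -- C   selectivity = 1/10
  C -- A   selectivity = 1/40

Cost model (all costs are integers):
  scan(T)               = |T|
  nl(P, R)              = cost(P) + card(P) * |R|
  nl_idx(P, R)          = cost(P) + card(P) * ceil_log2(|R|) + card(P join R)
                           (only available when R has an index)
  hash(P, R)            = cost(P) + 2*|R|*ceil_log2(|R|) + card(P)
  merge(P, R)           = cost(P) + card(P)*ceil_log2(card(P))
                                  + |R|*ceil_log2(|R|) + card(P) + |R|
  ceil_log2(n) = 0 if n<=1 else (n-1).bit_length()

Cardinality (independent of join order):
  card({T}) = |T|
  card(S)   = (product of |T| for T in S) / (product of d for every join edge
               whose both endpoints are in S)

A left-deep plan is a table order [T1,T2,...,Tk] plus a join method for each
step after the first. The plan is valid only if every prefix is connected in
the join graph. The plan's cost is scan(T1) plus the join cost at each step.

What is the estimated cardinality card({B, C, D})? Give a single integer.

8000

Tables in S: B(300), C(80), D(250)
Edges inside S: B-D(d=75), D-C(d=10)
numerator = 300 * 80 * 250 = 6000000
denominator = 75 * 10 = 750
card(S) = 6000000 / 750 = 8000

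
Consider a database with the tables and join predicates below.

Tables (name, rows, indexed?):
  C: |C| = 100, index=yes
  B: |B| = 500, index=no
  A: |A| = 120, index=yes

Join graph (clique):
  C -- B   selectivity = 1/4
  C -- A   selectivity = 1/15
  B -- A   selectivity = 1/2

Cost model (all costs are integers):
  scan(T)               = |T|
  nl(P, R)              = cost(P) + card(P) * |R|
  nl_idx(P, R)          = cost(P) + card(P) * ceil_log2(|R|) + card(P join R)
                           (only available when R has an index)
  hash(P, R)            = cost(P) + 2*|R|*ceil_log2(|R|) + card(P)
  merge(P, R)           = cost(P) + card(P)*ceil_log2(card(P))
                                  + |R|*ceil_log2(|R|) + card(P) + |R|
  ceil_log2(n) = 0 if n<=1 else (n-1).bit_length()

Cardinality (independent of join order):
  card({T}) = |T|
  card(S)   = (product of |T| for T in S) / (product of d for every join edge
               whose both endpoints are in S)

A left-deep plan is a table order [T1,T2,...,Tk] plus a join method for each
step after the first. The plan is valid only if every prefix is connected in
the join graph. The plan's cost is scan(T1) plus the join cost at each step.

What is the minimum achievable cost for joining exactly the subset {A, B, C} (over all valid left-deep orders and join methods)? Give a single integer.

Selinger DP over subsets of {A,B,C}:
  {C}: scan cost=100, card=100
  {B}: scan cost=500, card=500
  {A}: scan cost=120, card=120
  {BC}: card=12500; try (C,hash)→2400, (B,merge)→5900, (C,merge)→6300, (B,hash)→9200, (C,nl_idx)→16500, (B,nl)→50100 …(+1); best=2400 via (C,hash)
  {AC}: card=800; try (A,nl_idx)→1600, (C,hash)→1640, (C,nl_idx)→1760, (A,merge)→1860, (C,merge)→1880, (A,hash)→1880 …(+2); best=1600 via (A,nl_idx)
  {AB}: card=30000; try (A,hash)→2680, (B,merge)→6080, (A,merge)→6460, (B,hash)→9240, (A,nl_idx)→34000, (B,nl)→60120 …(+1); best=2680 via (A,hash)
  {ABC}: card=50000; try (B,hash)→11400, (B,merge)→15400, (A,hash)→16580, (C,hash)→34080, (A,nl_idx)→139900, (A,merge)→190860 …(+5); best=11400 via (B,hash)

11400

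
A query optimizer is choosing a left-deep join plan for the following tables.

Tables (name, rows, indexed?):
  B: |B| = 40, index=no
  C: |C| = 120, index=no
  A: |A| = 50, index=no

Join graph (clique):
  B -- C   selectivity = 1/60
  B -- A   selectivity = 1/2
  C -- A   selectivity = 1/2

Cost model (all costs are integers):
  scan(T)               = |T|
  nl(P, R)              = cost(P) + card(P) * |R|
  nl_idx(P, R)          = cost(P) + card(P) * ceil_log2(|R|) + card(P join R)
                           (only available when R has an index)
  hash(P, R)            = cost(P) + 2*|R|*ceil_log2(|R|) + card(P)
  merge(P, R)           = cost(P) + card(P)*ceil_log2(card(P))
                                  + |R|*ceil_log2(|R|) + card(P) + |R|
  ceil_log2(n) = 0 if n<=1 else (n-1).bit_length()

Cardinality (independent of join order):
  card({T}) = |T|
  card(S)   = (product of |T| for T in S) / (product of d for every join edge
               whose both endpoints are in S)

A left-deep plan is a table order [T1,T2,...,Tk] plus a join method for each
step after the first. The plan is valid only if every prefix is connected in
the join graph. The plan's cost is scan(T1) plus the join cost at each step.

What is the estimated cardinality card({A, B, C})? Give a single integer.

Tables in S: A(50), B(40), C(120)
Edges inside S: B-C(d=60), B-A(d=2), C-A(d=2)
numerator = 50 * 40 * 120 = 240000
denominator = 60 * 2 * 2 = 240
card(S) = 240000 / 240 = 1000

1000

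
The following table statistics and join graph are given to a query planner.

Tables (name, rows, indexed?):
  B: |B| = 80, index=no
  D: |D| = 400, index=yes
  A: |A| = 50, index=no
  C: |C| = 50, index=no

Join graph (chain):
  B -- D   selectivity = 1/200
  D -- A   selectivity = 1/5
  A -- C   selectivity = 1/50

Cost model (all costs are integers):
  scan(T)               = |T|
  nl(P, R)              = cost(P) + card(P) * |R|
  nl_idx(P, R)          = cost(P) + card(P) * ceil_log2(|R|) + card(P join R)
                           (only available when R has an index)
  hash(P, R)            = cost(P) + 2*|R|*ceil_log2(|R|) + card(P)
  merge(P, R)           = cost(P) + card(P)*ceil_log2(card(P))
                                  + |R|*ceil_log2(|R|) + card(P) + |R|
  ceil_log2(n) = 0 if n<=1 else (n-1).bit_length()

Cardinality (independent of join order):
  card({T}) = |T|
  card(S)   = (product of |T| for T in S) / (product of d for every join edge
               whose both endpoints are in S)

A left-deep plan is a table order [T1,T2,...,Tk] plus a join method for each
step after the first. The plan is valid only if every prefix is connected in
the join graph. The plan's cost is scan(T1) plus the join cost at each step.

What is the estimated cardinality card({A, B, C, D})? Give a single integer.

1600

Tables in S: A(50), B(80), C(50), D(400)
Edges inside S: B-D(d=200), D-A(d=5), A-C(d=50)
numerator = 50 * 80 * 50 * 400 = 80000000
denominator = 200 * 5 * 50 = 50000
card(S) = 80000000 / 50000 = 1600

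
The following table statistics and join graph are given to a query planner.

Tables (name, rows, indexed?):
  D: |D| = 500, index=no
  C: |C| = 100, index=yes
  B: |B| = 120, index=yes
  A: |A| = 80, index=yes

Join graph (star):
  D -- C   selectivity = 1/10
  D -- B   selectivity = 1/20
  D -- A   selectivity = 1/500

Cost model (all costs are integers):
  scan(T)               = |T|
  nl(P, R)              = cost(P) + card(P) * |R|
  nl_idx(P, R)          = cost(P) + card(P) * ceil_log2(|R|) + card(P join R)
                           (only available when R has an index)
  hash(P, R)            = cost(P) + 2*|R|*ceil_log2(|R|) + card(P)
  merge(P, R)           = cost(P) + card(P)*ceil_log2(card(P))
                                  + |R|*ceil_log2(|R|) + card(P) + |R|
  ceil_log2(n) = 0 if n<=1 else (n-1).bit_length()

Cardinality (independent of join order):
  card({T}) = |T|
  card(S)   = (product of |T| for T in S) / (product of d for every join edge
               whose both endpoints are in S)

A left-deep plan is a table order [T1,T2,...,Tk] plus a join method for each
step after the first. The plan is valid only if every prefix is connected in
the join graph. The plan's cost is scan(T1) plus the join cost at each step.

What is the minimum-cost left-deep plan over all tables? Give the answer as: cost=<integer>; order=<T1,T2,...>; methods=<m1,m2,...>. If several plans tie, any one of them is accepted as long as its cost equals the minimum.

Selinger DP (subsets sized 1..n):
  {D}: scan cost=500, card=500
  {C}: scan cost=100, card=100
  {B}: scan cost=120, card=120
  {A}: scan cost=80, card=80
  {CD}: card=5000; try (C,hash)→2400, (D,merge)→5900, (C,merge)→6300, (C,nl_idx)→9000, (D,hash)→9200, (D,nl)→50100 …(+1); best=2400 via (C,hash)
  {BD}: card=3000; try (B,hash)→2680, (D,merge)→6080, (B,merge)→6460, (B,nl_idx)→7000, (D,hash)→9240, (D,nl)→60120 …(+1); best=2680 via (B,hash)
  {AD}: card=80; try (A,hash)→2120, (A,nl_idx)→4080, (D,merge)→5720, (A,merge)→6140, (D,hash)→9160, (D,nl)→40080 …(+1); best=2120 via (A,hash)
  {BCD}: card=30000; try (C,hash)→7080, (B,hash)→9080, (C,merge)→42480, (C,nl_idx)→53680, (B,nl_idx)→67400, (B,merge)→73360 …(+2); best=7080 via (C,hash)
  {ACD}: card=800; try (C,nl_idx)→3480, (C,merge)→3560, (C,hash)→3600, (A,hash)→8520, (C,nl)→10120, (A,nl_idx)→38200 …(+2); best=3480 via (C,nl_idx)
  {ABD}: card=480; try (B,nl_idx)→3160, (B,merge)→3720, (B,hash)→3880, (A,hash)→6800, (B,nl)→11720, (A,nl_idx)→24160 …(+2); best=3160 via (B,nl_idx)
  {ABCD}: card=4800; try (C,hash)→5040, (B,hash)→5960, (C,merge)→8760, (C,nl_idx)→11320, (B,merge)→13240, (B,nl_idx)→13880 …(+6); best=5040 via (C,hash)

cost=5040; order=D,A,B,C; methods=hash,nl_idx,hash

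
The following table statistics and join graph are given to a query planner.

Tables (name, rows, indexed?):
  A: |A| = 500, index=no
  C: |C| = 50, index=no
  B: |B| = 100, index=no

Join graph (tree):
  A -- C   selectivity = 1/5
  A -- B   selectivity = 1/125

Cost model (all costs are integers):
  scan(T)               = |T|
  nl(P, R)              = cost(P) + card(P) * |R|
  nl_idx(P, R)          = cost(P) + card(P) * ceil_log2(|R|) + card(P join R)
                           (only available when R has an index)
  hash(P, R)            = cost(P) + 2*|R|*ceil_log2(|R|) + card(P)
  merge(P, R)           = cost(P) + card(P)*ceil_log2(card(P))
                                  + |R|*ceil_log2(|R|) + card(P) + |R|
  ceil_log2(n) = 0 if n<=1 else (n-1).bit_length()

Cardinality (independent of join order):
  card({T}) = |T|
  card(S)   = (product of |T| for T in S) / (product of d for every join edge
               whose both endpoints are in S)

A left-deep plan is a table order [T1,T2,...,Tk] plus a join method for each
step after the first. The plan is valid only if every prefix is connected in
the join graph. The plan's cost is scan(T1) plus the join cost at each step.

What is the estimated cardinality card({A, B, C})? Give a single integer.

4000

Tables in S: A(500), B(100), C(50)
Edges inside S: A-C(d=5), A-B(d=125)
numerator = 500 * 100 * 50 = 2500000
denominator = 5 * 125 = 625
card(S) = 2500000 / 625 = 4000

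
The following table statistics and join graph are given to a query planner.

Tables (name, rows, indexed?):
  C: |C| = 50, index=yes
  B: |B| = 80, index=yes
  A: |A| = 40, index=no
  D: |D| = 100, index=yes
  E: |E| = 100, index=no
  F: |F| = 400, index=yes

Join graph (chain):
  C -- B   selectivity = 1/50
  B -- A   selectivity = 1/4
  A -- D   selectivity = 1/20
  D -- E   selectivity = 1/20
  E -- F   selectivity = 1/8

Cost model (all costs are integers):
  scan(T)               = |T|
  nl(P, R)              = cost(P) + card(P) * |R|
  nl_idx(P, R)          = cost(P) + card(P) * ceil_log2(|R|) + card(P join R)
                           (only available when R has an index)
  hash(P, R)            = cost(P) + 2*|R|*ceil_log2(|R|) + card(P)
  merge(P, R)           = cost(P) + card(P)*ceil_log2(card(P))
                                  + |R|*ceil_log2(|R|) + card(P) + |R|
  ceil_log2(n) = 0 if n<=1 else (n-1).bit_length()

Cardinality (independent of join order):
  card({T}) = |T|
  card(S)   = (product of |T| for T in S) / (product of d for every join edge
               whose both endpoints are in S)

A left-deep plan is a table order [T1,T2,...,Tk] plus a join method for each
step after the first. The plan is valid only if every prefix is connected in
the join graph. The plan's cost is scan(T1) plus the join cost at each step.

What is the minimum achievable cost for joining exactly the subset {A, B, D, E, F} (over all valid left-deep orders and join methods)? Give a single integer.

31440

Selinger DP over subsets of {A,B,D,E,F}:
  {B}: scan cost=80, card=80
  {A}: scan cost=40, card=40
  {D}: scan cost=100, card=100
  {E}: scan cost=100, card=100
  {F}: scan cost=400, card=400
  {AB}: card=800; try (A,hash)→640, (B,merge)→960, (A,merge)→1000, (B,nl_idx)→1120, (B,hash)→1200, (B,nl)→3240 …(+1); best=640 via (A,hash)
  {AD}: card=200; try (D,nl_idx)→520, (A,hash)→680, (D,merge)→1120, (A,merge)→1180, (D,hash)→1480, (D,nl)→4040 …(+1); best=520 via (D,nl_idx)
  {DE}: card=500; try (D,nl_idx)→1300, (E,hash)→1600, (D,hash)→1600, (E,merge)→1700, (D,merge)→1700, (E,nl)→10100 …(+1); best=1300 via (D,nl_idx)
  {EF}: card=5000; try (E,hash)→2200, (F,merge)→4900, (E,merge)→5200, (F,nl_idx)→6000, (F,hash)→7400, (F,nl)→40100 …(+1); best=2200 via (E,hash)
  {ABD}: card=4000; try (B,hash)→1840, (D,hash)→2840, (B,merge)→2960, (B,nl_idx)→5920, (D,merge)→10240, (D,nl_idx)→10240 …(+2); best=1840 via (B,hash)
  {ADE}: card=1000; try (E,hash)→2120, (A,hash)→2280, (E,merge)→3120, (A,merge)→6580, (E,nl)→20520, (A,nl)→21300; best=2120 via (E,hash)
  {DEF}: card=25000; try (D,hash)→8600, (F,hash)→9000, (F,merge)→10300, (F,nl_idx)→30800, (D,nl_idx)→62200, (D,merge)→73000 …(+2); best=8600 via (D,hash)
  {ABDE}: card=20000; try (B,hash)→4240, (E,hash)→7240, (B,merge)→13760, (B,nl_idx)→29120, (E,merge)→54640, (B,nl)→82120 …(+1); best=4240 via (B,hash)
  {ADEF}: card=50000; try (F,hash)→10320, (F,merge)→17120, (A,hash)→34080, (F,nl_idx)→61120, (F,nl)→402120, (A,merge)→408880 …(+1); best=10320 via (F,hash)
  {ABDEF}: card=1000000; try (F,hash)→31440, (B,hash)→61440, (F,merge)→328240, (B,merge)→860960, (F,nl_idx)→1184240, (B,nl_idx)→1360320 …(+2); best=31440 via (F,hash)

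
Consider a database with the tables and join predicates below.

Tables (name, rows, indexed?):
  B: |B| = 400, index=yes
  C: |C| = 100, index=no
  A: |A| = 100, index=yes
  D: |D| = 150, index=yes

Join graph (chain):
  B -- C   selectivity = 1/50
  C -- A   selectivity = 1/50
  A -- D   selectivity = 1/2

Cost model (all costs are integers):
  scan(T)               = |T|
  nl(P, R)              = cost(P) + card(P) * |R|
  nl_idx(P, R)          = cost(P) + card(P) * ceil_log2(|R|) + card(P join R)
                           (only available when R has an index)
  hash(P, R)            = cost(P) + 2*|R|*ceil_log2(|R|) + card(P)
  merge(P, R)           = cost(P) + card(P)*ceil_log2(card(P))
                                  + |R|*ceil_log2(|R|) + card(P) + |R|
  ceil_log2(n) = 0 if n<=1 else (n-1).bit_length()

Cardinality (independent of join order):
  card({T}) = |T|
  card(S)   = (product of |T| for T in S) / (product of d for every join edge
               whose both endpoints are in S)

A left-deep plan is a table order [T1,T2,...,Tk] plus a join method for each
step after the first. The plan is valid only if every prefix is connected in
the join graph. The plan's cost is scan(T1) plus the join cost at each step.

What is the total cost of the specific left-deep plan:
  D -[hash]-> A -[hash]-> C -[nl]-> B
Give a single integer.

step 1: scan D: cost=150, card=150
step 2: join A via hash
    card(P join A) = 150*100/(2) = 7500
    cost = 150 + 2*100*7 + 150 = 1700
step 3: join C via hash
    card(P join C) = 7500*100/(50) = 15000
    cost = 1700 + 2*100*7 + 7500 = 10600
step 4: join B via nl
    card(P join B) = 15000*400/(50) = 120000
    cost = 10600 + 15000*400 = 6010600

6010600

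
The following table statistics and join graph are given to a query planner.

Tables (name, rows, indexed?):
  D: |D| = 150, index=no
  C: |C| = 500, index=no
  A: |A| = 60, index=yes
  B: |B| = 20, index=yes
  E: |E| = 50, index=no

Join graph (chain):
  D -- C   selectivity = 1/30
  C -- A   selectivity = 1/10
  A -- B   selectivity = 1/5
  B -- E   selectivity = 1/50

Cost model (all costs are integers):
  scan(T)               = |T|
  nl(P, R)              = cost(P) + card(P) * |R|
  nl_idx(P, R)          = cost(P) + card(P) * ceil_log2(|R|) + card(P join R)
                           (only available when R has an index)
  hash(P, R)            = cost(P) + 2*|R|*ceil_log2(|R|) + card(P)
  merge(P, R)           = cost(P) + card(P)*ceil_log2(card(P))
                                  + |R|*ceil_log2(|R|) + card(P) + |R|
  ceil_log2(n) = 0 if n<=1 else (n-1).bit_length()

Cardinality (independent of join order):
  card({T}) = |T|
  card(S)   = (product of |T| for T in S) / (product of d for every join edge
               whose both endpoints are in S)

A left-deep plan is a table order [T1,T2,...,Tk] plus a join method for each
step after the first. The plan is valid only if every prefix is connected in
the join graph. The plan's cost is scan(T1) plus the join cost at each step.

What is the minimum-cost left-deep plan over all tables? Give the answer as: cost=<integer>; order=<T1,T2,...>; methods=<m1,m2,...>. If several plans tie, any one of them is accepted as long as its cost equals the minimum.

Selinger DP (subsets sized 1..n):
  {D}: scan cost=150, card=150
  {C}: scan cost=500, card=500
  {A}: scan cost=60, card=60
  {B}: scan cost=20, card=20
  {E}: scan cost=50, card=50
  {CD}: card=2500; try (D,hash)→3400, (C,merge)→6500, (D,merge)→6850, (C,hash)→9300, (C,nl)→75150, (D,nl)→75500; best=3400 via (D,hash)
  {AC}: card=3000; try (A,hash)→1720, (C,merge)→5480, (A,merge)→5920, (A,nl_idx)→6500, (C,hash)→9120, (C,nl)→30060 …(+1); best=1720 via (A,hash)
  {AB}: card=240; try (B,hash)→320, (A,nl_idx)→380, (A,merge)→560, (B,merge)→600, (B,nl_idx)→600, (A,hash)→760 …(+2); best=320 via (B,hash)
  {BE}: card=20; try (B,hash)→300, (B,nl_idx)→320, (E,merge)→490, (B,merge)→520, (E,hash)→640, (E,nl)→1020 …(+1); best=300 via (B,hash)
  {ACD}: card=15000; try (A,hash)→6620, (D,hash)→7120, (A,nl_idx)→33400, (A,merge)→36320, (D,merge)→42070, (A,nl)→153400 …(+1); best=6620 via (A,hash)
  {ABC}: card=12000; try (B,hash)→4920, (C,merge)→7480, (C,hash)→9560, (B,nl_idx)→28720, (B,merge)→40840, (B,nl)→61720 …(+1); best=4920 via (B,hash)
  {ABE}: card=240; try (A,nl_idx)→660, (A,merge)→840, (A,hash)→1040, (E,hash)→1160, (A,nl)→1500, (E,merge)→2830 …(+1); best=660 via (A,nl_idx)
  {ABCD}: card=60000; try (D,hash)→19320, (B,hash)→21820, (B,nl_idx)→141620, (D,merge)→186270, (B,merge)→231740, (B,nl)→306620 …(+1); best=19320 via (D,hash)
  {ABCE}: card=12000; try (C,merge)→7820, (C,hash)→9900, (E,hash)→17520, (C,nl)→120660, (E,merge)→185270, (E,nl)→604920; best=7820 via (C,merge)
  {ABCDE}: card=60000; try (D,hash)→22220, (E,hash)→79920, (D,merge)→189170, (E,merge)→1039670, (D,nl)→1807820, (E,nl)→3019320; best=22220 via (D,hash)

cost=22220; order=E,B,A,C,D; methods=hash,nl_idx,merge,hash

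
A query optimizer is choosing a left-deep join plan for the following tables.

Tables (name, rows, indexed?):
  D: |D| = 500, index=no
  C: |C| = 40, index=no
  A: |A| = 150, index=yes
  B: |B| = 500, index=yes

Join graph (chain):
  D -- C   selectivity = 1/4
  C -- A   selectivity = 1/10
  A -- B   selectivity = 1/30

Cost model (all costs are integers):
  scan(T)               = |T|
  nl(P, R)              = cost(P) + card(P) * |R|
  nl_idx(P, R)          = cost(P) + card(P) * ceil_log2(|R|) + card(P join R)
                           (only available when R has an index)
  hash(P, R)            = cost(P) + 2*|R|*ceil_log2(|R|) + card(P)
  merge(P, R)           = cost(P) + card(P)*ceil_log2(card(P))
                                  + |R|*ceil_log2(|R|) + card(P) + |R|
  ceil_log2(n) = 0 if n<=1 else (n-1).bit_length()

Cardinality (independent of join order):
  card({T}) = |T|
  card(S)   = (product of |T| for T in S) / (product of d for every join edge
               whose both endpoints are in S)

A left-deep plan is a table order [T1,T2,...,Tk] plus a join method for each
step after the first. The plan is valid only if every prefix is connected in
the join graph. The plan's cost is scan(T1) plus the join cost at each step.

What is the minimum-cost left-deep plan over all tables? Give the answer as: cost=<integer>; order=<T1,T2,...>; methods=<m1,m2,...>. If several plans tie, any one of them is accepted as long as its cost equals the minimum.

cost=25380; order=B,A,C,D; methods=hash,hash,hash

Selinger DP (subsets sized 1..n):
  {D}: scan cost=500, card=500
  {C}: scan cost=40, card=40
  {A}: scan cost=150, card=150
  {B}: scan cost=500, card=500
  {CD}: card=5000; try (C,hash)→1480, (D,merge)→5320, (C,merge)→5780, (D,hash)→9080, (D,nl)→20040, (C,nl)→20500; best=1480 via (C,hash)
  {AC}: card=600; try (C,hash)→780, (A,nl_idx)→960, (A,merge)→1670, (C,merge)→1780, (A,hash)→2480, (A,nl)→6040 …(+1); best=780 via (C,hash)
  {AB}: card=2500; try (A,hash)→3400, (B,nl_idx)→4000, (B,merge)→6500, (A,merge)→6850, (A,nl_idx)→7000, (B,hash)→9300 …(+2); best=3400 via (A,hash)
  {ACD}: card=75000; try (A,hash)→8880, (D,hash)→10380, (D,merge)→12380, (A,merge)→72830, (A,nl_idx)→116480, (D,nl)→300780 …(+1); best=8880 via (A,hash)
  {ABC}: card=10000; try (C,hash)→6380, (B,hash)→10380, (B,merge)→12380, (B,nl_idx)→16180, (C,merge)→36180, (C,nl)→103400 …(+1); best=6380 via (C,hash)
  {ABCD}: card=1250000; try (D,hash)→25380, (B,hash)→92880, (D,merge)→161380, (B,merge)→1363880, (B,nl_idx)→1933880, (D,nl)→5006380 …(+1); best=25380 via (D,hash)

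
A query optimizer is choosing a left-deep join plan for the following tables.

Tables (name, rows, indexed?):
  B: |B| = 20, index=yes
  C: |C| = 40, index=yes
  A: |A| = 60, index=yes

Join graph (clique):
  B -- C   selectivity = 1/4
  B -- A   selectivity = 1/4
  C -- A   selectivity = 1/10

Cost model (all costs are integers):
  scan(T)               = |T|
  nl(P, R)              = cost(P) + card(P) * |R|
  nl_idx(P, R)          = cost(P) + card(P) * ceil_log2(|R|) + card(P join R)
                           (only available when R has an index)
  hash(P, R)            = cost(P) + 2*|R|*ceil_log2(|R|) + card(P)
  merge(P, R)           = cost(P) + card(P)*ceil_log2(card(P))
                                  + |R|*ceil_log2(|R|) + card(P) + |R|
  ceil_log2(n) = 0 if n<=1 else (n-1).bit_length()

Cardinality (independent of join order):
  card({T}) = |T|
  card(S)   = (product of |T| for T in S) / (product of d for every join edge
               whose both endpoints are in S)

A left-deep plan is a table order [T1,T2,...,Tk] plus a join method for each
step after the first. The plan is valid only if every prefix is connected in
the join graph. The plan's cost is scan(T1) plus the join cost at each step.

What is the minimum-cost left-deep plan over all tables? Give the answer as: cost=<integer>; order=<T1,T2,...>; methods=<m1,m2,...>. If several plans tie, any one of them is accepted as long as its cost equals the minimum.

cost=960; order=C,A,B; methods=nl_idx,hash

Selinger DP (subsets sized 1..n):
  {B}: scan cost=20, card=20
  {C}: scan cost=40, card=40
  {A}: scan cost=60, card=60
  {BC}: card=200; try (B,hash)→280, (C,nl_idx)→340, (C,merge)→420, (B,merge)→440, (B,nl_idx)→440, (C,hash)→520 …(+2); best=280 via (B,hash)
  {AB}: card=300; try (B,hash)→320, (A,nl_idx)→440, (A,merge)→560, (B,merge)→600, (B,nl_idx)→660, (A,hash)→760 …(+2); best=320 via (B,hash)
  {AC}: card=240; try (A,nl_idx)→520, (C,hash)→600, (C,nl_idx)→660, (A,merge)→740, (C,merge)→760, (A,hash)→800 …(+2); best=520 via (A,nl_idx)
  {ABC}: card=300; try (B,hash)→960, (C,hash)→1100, (A,hash)→1200, (A,nl_idx)→1780, (B,nl_idx)→2020, (C,nl_idx)→2420 …(+6); best=960 via (B,hash)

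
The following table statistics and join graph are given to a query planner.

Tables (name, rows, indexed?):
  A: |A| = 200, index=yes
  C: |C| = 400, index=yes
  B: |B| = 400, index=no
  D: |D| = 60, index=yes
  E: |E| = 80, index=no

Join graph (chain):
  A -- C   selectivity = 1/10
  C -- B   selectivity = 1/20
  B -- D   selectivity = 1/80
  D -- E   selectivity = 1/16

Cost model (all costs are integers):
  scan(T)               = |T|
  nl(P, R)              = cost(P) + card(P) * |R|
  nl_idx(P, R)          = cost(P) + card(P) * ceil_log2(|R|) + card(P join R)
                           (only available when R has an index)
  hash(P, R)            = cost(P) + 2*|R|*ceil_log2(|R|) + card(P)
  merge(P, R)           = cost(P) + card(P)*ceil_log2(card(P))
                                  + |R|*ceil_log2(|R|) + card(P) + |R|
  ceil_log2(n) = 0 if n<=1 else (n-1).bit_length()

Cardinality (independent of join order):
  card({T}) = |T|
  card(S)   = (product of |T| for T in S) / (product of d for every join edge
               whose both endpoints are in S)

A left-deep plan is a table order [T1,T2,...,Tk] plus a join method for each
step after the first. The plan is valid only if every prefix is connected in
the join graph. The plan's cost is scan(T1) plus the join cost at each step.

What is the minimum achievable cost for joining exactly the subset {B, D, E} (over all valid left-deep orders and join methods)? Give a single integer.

2940

Selinger DP over subsets of {B,D,E}:
  {B}: scan cost=400, card=400
  {D}: scan cost=60, card=60
  {E}: scan cost=80, card=80
  {BD}: card=300; try (D,hash)→1520, (D,nl_idx)→3100, (B,merge)→4480, (D,merge)→4820, (B,hash)→7320, (B,nl)→24060 …(+1); best=1520 via (D,hash)
  {DE}: card=300; try (D,nl_idx)→860, (D,hash)→880, (E,merge)→1120, (D,merge)→1140, (E,hash)→1240, (E,nl)→4860 …(+1); best=860 via (D,nl_idx)
  {BDE}: card=1500; try (E,hash)→2940, (E,merge)→5160, (B,merge)→7860, (B,hash)→8360, (E,nl)→25520, (B,nl)→120860; best=2940 via (E,hash)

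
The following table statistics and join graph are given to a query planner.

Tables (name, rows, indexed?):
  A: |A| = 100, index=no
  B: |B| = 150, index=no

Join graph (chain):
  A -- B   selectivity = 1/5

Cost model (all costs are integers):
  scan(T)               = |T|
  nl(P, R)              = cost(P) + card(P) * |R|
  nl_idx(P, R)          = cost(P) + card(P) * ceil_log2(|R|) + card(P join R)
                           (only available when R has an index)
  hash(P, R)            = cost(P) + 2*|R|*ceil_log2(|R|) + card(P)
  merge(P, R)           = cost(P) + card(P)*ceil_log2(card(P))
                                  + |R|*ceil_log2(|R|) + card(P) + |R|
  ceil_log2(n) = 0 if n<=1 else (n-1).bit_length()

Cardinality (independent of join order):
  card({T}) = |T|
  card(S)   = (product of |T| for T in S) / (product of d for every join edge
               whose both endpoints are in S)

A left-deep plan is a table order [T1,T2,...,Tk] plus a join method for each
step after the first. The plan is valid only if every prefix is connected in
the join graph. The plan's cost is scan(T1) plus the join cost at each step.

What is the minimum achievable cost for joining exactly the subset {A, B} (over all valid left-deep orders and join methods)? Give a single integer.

1700

Selinger DP over subsets of {A,B}:
  {A}: scan cost=100, card=100
  {B}: scan cost=150, card=150
  {AB}: card=3000; try (A,hash)→1700, (B,merge)→2250, (A,merge)→2300, (B,hash)→2600, (B,nl)→15100, (A,nl)→15150; best=1700 via (A,hash)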